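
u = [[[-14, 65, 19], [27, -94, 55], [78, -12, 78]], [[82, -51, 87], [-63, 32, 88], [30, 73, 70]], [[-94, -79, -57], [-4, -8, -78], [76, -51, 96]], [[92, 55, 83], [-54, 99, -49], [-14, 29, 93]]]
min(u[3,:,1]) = 29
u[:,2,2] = [78, 70, 96, 93]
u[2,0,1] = -79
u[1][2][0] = 30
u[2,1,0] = -4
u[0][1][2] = 55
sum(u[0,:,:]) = 202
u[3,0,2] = 83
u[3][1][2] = -49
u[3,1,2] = -49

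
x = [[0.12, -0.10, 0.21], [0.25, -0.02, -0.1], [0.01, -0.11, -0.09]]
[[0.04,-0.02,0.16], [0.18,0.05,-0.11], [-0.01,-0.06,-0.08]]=x @ [[0.69, 0.24, -0.1], [0.24, 0.52, 0.01], [-0.10, 0.01, 0.81]]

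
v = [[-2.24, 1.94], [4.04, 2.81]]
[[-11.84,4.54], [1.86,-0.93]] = v @ [[2.61, -1.03], [-3.09, 1.15]]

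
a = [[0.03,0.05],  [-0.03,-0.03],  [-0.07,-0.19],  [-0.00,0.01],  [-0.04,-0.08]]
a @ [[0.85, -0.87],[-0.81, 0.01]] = [[-0.02, -0.03], [-0.00, 0.03], [0.09, 0.06], [-0.01, 0.0], [0.03, 0.03]]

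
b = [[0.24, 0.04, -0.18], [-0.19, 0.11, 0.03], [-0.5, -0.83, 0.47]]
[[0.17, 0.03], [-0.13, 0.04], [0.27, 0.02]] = b @ [[-0.13, -0.48], [-1.02, -0.22], [-1.37, -0.85]]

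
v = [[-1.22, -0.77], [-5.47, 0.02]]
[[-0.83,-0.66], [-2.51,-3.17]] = v@[[0.46, 0.58], [0.35, -0.06]]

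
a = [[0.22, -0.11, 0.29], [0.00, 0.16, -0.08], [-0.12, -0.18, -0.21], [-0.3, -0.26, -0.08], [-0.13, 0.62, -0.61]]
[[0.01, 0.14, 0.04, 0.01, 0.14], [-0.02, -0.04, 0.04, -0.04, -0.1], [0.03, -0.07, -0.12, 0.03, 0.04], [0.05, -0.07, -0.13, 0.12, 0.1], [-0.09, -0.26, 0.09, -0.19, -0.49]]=a @[[-0.06,0.23,0.07,-0.28,0.06], [-0.14,-0.09,0.37,-0.18,-0.53], [0.01,0.29,0.22,0.19,0.25]]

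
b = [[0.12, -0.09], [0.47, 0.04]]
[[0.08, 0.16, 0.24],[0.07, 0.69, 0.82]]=b@[[0.2,1.46,1.78], [-0.59,0.18,-0.34]]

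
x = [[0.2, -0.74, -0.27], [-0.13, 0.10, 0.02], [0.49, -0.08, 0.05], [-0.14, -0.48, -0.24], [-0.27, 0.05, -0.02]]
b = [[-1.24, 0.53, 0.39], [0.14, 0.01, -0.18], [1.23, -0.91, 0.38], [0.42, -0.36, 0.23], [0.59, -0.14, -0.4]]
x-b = [[1.44, -1.27, -0.66], [-0.27, 0.09, 0.2], [-0.74, 0.83, -0.33], [-0.56, -0.12, -0.47], [-0.86, 0.19, 0.38]]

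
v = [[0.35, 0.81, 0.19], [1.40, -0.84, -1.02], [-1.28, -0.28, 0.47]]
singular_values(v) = [2.25, 1.19, 0.0]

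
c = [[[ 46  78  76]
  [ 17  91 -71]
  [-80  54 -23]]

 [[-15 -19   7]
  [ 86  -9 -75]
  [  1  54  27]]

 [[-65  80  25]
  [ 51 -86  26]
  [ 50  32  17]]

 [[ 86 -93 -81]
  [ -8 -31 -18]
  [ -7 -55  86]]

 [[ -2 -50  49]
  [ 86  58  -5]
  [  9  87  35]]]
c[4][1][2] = -5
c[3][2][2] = 86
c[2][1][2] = 26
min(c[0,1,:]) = -71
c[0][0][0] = 46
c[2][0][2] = 25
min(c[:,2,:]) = -80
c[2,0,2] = 25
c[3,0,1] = -93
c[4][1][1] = 58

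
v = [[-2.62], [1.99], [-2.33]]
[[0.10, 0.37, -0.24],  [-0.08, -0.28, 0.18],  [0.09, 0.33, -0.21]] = v@ [[-0.04, -0.14, 0.09]]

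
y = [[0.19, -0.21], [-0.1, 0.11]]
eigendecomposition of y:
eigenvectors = [[0.89, 0.74], [-0.47, 0.67]]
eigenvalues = [0.3, -0.0]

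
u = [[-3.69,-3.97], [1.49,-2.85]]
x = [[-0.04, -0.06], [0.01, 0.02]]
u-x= [[-3.65, -3.91], [1.48, -2.87]]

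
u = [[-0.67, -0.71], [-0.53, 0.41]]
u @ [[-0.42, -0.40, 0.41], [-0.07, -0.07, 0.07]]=[[0.33, 0.32, -0.32], [0.19, 0.18, -0.19]]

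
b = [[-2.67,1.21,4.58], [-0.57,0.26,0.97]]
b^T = [[-2.67, -0.57], [1.21, 0.26], [4.58, 0.97]]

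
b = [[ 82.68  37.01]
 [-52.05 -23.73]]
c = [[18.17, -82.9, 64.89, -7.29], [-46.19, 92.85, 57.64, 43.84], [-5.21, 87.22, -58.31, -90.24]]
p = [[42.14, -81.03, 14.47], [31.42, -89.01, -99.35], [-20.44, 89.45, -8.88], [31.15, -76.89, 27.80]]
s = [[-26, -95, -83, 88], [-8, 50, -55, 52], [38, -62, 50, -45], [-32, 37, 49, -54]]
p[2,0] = -20.44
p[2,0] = -20.44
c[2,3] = -90.24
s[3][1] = 37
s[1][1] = 50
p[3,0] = 31.15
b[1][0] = -52.05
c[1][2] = 57.64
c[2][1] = 87.22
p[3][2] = 27.8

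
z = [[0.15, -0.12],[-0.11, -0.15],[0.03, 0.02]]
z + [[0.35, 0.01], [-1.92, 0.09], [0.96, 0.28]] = [[0.5, -0.11], [-2.03, -0.06], [0.99, 0.30]]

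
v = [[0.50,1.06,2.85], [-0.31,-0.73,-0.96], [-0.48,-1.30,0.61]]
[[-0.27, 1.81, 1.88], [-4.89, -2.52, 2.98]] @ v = [[-1.60, -4.05, -1.36], [-3.09, -7.22, -9.7]]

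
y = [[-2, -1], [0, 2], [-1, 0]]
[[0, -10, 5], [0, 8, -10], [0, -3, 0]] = y@ [[0, 3, 0], [0, 4, -5]]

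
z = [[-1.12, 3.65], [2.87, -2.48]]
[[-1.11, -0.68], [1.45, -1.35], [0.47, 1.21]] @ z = [[-0.71, -2.37],[-5.50, 8.64],[2.95, -1.29]]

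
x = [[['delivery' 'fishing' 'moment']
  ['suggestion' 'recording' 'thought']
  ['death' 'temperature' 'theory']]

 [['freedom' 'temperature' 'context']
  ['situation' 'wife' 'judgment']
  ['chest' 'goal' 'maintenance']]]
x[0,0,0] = 'delivery'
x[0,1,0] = 'suggestion'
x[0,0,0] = 'delivery'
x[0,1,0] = 'suggestion'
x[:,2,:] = [['death', 'temperature', 'theory'], ['chest', 'goal', 'maintenance']]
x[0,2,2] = 'theory'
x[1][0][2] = 'context'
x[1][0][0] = 'freedom'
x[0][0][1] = 'fishing'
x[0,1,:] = ['suggestion', 'recording', 'thought']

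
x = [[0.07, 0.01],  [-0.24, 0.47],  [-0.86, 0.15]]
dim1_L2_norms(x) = [0.07, 0.53, 0.87]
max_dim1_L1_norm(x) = 1.01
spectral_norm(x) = 0.94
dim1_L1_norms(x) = [0.08, 0.71, 1.01]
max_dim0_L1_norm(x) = 1.17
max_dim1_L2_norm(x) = 0.87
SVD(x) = [[-0.07,  -0.09], [0.41,  -0.91], [0.91,  0.41]] @ diag([0.944334912429651, 0.39221368304341897]) @ [[-0.94,  0.35],  [-0.35,  -0.94]]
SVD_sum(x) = [[0.06, -0.02], [-0.36, 0.14], [-0.80, 0.3]] + [[0.01,0.03], [0.12,0.33], [-0.06,-0.15]]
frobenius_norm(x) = 1.02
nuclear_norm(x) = 1.34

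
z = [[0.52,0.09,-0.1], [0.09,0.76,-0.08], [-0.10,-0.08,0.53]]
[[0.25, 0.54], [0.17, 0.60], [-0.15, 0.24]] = z@[[0.42,1.05],[0.16,0.75],[-0.18,0.77]]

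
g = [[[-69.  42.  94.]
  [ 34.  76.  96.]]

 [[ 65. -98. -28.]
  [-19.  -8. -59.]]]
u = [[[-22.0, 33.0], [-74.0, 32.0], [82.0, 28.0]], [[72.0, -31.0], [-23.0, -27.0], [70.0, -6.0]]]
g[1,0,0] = 65.0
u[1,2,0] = 70.0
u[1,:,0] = [72.0, -23.0, 70.0]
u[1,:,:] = [[72.0, -31.0], [-23.0, -27.0], [70.0, -6.0]]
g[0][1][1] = 76.0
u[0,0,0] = -22.0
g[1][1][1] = -8.0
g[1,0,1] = -98.0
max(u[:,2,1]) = 28.0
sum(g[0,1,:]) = 206.0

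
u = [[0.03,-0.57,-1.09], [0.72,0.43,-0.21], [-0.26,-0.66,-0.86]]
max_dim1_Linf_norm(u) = 1.09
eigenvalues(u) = [0.45, 0.01, -0.86]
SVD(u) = [[0.73, 0.26, -0.63], [-0.1, 0.95, 0.29], [0.67, -0.15, 0.73]] @ diag([1.6461534237874753, 0.8912205742647471, 0.002189374337008699]) @ [[-0.14, -0.55, -0.82],[0.82, 0.40, -0.4],[-0.55, 0.73, -0.40]]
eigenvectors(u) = [[0.10, -0.55, 0.67], [-0.9, 0.74, -0.26], [0.43, -0.4, 0.69]]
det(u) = -0.00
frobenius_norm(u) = 1.87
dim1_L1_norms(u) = [1.69, 1.36, 1.78]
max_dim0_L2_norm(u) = 1.4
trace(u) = -0.40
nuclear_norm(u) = 2.54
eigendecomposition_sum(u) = [[-0.08, -0.02, 0.07], [0.77, 0.21, -0.68], [-0.37, -0.1, 0.33]] + [[0.01, -0.00, -0.01], [-0.01, 0.01, 0.02], [0.01, -0.0, -0.01]] + [[0.10, -0.54, -1.15], [-0.04, 0.21, 0.45], [0.1, -0.55, -1.18]]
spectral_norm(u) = 1.65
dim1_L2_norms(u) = [1.23, 0.86, 1.11]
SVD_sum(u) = [[-0.16, -0.66, -1.0], [0.02, 0.09, 0.13], [-0.15, -0.61, -0.91]] + [[0.19, 0.09, -0.09], [0.70, 0.34, -0.34], [-0.11, -0.05, 0.05]] + [[0.0, -0.0, 0.0], [-0.00, 0.0, -0.00], [-0.00, 0.00, -0.00]]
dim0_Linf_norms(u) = [0.72, 0.66, 1.09]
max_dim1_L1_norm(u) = 1.78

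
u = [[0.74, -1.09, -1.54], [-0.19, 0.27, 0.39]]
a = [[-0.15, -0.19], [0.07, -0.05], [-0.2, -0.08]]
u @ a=[[0.12, 0.04], [-0.03, -0.01]]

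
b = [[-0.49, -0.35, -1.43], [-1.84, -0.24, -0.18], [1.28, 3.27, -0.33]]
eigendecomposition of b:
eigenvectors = [[-0.12-0.46j, -0.12+0.46j, (-0.56+0j)], [0.26-0.31j, (0.26+0.31j), 0.55+0.00j], [(-0.78+0j), (-0.78-0j), (0.62+0j)]]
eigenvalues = [(-1.24+2.04j), (-1.24-2.04j), (1.43+0j)]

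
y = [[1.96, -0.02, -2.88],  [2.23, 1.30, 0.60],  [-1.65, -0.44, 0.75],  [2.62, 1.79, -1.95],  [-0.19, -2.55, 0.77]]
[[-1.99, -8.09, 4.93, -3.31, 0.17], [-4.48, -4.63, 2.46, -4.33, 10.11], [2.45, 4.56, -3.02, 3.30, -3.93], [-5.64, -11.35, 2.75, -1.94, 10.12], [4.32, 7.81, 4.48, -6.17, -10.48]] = y @ [[-1.06, -1.23, 2.29, -3.06, 1.73],[-1.62, -2.37, -1.97, 2.36, 4.31],[-0.02, 1.99, -0.14, -0.95, 1.09]]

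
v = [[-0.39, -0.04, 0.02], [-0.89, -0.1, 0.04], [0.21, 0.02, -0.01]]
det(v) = 0.00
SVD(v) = [[-0.39,  0.68,  0.61], [-0.9,  -0.44,  -0.08], [0.21,  -0.58,  0.78]] @ diag([1.0011855598342008, 0.005108685091315773, 0.0011730797567672349]) @ [[0.99, 0.11, -0.05], [-0.08, 0.91, 0.40], [0.09, -0.39, 0.92]]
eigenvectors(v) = [[0.39,0.09,0.09], [0.9,-0.97,-0.46], [-0.21,-0.21,0.88]]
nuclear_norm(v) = 1.01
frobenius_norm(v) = 1.00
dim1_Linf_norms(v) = [0.39, 0.89, 0.21]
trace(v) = -0.50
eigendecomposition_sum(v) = [[-0.39,-0.04,0.02], [-0.90,-0.09,0.05], [0.21,0.02,-0.01]] + [[-0.00, 0.0, 0.00],[0.01, -0.01, -0.00],[0.00, -0.00, -0.00]] + [[0.00,-0.00,0.0], [-0.0,0.0,-0.00], [0.0,-0.0,0.0]]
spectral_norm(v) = 1.00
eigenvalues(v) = [-0.49, -0.01, 0.0]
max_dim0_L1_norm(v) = 1.49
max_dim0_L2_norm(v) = 0.99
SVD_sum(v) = [[-0.39, -0.04, 0.02],[-0.89, -0.10, 0.04],[0.21, 0.02, -0.01]] + [[-0.00, 0.0, 0.0], [0.0, -0.0, -0.0], [0.0, -0.00, -0.0]] + [[0.00, -0.0, 0.0], [-0.00, 0.00, -0.00], [0.0, -0.0, 0.0]]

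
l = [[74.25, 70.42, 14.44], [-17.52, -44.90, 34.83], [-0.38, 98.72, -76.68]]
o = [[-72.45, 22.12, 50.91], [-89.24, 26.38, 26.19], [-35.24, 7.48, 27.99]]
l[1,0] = -17.52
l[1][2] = 34.83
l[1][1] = -44.9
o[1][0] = -89.24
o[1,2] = 26.19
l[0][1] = 70.42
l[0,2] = 14.44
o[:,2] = [50.91, 26.19, 27.99]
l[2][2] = -76.68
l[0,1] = 70.42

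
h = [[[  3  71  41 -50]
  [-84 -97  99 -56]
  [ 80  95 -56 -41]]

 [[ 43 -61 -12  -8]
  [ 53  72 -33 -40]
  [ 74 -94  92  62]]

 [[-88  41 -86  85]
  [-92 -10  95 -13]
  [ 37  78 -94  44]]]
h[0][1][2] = 99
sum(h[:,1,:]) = -106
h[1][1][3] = -40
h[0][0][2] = 41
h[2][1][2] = 95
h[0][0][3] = -50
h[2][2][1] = 78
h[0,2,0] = 80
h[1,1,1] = 72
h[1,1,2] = -33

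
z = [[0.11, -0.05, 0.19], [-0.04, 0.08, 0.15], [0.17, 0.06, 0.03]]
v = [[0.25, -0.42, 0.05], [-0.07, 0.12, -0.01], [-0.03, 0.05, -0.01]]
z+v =[[0.36, -0.47, 0.24], [-0.11, 0.2, 0.14], [0.14, 0.11, 0.02]]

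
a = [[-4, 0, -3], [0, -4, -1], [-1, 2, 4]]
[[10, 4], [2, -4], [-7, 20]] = a@[[-1, -4], [0, 0], [-2, 4]]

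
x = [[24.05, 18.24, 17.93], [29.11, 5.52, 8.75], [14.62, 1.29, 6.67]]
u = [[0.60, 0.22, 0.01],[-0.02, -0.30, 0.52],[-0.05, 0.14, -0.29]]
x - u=[[23.45, 18.02, 17.92],[29.13, 5.82, 8.23],[14.67, 1.15, 6.96]]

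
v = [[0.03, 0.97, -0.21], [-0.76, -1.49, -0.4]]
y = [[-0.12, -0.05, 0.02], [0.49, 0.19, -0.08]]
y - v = [[-0.15, -1.02, 0.23], [1.25, 1.68, 0.32]]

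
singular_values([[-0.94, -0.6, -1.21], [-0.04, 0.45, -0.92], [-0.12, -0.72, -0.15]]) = [1.8, 1.0, 0.29]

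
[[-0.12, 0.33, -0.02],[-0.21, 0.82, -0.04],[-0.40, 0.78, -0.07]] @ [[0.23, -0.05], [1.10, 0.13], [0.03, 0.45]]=[[0.33, 0.04], [0.85, 0.1], [0.76, 0.09]]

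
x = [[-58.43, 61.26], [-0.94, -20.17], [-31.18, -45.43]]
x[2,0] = -31.18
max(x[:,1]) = 61.26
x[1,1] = -20.17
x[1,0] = -0.94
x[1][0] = -0.94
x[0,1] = 61.26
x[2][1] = -45.43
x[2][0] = -31.18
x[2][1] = -45.43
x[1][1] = -20.17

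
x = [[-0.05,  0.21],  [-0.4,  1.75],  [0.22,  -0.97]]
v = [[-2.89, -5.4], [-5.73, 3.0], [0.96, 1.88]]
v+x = [[-2.94, -5.19], [-6.13, 4.75], [1.18, 0.91]]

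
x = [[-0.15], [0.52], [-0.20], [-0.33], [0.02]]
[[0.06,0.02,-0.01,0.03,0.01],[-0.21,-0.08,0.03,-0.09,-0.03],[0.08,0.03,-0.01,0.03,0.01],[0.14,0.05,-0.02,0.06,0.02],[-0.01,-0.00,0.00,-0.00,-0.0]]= x @ [[-0.41, -0.16, 0.06, -0.17, -0.05]]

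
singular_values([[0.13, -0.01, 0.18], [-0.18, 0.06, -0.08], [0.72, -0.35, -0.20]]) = [0.85, 0.24, 0.0]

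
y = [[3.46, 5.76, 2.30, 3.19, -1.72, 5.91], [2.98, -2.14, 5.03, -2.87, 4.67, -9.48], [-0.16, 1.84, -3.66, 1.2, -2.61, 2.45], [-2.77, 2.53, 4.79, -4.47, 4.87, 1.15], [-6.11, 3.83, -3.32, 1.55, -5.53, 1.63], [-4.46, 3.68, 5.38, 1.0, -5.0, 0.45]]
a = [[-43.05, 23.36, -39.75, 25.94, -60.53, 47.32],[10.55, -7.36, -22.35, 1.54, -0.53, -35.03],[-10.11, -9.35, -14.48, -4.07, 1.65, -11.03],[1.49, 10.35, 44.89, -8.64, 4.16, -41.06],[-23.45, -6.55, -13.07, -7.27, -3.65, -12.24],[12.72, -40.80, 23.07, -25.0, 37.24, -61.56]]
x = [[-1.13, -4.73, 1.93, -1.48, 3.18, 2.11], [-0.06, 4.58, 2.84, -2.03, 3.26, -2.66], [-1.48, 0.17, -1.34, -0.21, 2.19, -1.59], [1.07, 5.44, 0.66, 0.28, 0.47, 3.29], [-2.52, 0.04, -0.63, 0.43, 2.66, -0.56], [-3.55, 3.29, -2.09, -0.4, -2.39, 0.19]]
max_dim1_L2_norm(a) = 102.74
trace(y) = -11.89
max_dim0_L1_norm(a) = 208.24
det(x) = -3441.16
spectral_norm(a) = 140.80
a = x @ y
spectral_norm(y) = 17.21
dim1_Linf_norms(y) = [5.91, 9.48, 3.66, 4.87, 6.11, 5.38]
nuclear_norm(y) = 48.02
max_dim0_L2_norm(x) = 9.15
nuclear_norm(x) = 29.98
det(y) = 25415.20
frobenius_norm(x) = 14.03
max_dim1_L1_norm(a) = 239.95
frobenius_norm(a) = 161.34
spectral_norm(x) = 9.20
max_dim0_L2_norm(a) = 95.99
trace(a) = -138.74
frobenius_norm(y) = 23.61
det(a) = -87581552.45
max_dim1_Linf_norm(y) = 9.48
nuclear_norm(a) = 283.07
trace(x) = 5.24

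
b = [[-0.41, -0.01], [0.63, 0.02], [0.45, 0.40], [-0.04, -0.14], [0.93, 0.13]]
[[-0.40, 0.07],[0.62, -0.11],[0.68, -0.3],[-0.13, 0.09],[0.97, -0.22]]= b @ [[0.96, -0.15], [0.62, -0.59]]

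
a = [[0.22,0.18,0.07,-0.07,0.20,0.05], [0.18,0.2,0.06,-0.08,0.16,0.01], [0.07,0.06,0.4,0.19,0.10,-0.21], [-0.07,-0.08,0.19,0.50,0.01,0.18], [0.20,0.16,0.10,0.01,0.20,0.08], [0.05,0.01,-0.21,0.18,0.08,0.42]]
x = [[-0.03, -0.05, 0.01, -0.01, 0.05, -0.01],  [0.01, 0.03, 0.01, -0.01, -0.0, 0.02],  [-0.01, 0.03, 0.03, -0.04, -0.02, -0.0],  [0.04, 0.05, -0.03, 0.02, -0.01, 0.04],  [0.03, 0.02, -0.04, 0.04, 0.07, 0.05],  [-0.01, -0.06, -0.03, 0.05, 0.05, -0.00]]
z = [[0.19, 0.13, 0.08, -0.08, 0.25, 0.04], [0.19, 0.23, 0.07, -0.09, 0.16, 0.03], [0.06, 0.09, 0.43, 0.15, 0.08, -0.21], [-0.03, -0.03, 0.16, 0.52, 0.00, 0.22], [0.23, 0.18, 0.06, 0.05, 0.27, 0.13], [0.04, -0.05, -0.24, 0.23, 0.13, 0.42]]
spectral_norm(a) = 0.66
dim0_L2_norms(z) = [0.36, 0.34, 0.53, 0.6, 0.43, 0.54]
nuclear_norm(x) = 0.35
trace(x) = 0.12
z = a + x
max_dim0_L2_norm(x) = 0.1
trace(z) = 2.06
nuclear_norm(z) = 2.14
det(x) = -0.00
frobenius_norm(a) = 1.10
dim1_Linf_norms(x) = [0.05, 0.03, 0.04, 0.05, 0.07, 0.06]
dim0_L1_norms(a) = [0.79, 0.69, 1.03, 1.03, 0.75, 0.95]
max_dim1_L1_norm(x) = 0.25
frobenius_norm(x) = 0.20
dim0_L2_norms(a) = [0.36, 0.33, 0.51, 0.57, 0.35, 0.51]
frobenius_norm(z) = 1.17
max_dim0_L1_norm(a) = 1.03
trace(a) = 1.94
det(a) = -0.00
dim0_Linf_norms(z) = [0.23, 0.23, 0.43, 0.52, 0.27, 0.42]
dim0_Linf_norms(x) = [0.04, 0.06, 0.04, 0.05, 0.07, 0.05]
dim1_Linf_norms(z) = [0.25, 0.23, 0.43, 0.52, 0.27, 0.42]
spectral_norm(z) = 0.73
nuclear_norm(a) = 1.96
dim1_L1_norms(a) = [0.79, 0.69, 1.03, 1.03, 0.75, 0.95]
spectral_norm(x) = 0.14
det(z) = 0.00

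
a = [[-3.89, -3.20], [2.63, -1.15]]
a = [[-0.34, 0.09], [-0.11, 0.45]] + [[-3.55,-3.29], [2.74,-1.6]]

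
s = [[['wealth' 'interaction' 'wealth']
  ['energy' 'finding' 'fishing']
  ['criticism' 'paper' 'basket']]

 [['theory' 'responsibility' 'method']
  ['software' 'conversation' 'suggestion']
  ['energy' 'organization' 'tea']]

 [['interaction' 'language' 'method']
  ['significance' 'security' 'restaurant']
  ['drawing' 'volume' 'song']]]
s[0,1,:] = ['energy', 'finding', 'fishing']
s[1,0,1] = 'responsibility'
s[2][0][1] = 'language'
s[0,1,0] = 'energy'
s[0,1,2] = 'fishing'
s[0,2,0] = 'criticism'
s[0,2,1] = 'paper'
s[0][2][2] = 'basket'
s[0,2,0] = 'criticism'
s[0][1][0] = 'energy'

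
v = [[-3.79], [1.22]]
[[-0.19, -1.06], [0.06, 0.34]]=v@ [[0.05,0.28]]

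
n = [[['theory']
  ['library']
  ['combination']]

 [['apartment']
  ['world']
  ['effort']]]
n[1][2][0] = 'effort'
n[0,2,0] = 'combination'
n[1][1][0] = 'world'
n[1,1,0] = 'world'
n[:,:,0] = [['theory', 'library', 'combination'], ['apartment', 'world', 'effort']]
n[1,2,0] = 'effort'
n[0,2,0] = 'combination'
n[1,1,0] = 'world'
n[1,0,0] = 'apartment'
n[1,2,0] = 'effort'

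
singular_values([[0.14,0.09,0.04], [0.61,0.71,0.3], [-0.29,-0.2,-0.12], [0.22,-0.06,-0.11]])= [1.06, 0.26, 0.05]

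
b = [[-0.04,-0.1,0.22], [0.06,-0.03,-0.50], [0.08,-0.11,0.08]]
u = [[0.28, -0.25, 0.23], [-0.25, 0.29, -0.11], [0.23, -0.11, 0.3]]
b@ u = [[0.06, -0.04, 0.07], [-0.09, 0.03, -0.13], [0.07, -0.06, 0.05]]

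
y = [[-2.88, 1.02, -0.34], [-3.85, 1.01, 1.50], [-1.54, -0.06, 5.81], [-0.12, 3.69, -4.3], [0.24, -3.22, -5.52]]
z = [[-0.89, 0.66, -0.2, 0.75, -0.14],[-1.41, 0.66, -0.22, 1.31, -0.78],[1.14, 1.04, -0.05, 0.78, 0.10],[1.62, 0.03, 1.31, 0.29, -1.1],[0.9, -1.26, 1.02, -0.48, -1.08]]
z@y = [[0.21, 2.99, -2.32], [1.51, 6.59, -1.14], [-7.28, 4.77, -3.02], [-7.1, 6.22, 11.93], [0.49, 1.29, 11.76]]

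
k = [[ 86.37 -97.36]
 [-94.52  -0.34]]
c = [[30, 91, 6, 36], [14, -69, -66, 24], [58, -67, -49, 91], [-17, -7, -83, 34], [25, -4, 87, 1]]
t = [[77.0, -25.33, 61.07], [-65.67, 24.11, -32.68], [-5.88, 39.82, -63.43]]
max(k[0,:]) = 86.37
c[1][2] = -66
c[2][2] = -49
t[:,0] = [77.0, -65.67, -5.88]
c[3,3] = 34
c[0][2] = 6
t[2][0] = -5.88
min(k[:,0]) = -94.52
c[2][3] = 91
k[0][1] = -97.36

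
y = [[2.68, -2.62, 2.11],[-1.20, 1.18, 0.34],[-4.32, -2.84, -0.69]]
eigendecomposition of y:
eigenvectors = [[(0.74+0j), 0.19+0.40j, 0.19-0.40j], [(-0.51+0j), (-0.08+0.22j), -0.08-0.22j], [-0.45+0.00j, -0.86+0.00j, -0.86-0.00j]]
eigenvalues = [(3.21+0j), (-0.02+2.75j), (-0.02-2.75j)]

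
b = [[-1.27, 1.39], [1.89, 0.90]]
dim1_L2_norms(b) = [1.88, 2.09]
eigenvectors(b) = [[-0.85, -0.42],[0.53, -0.91]]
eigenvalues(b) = [-2.14, 1.77]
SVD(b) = [[-0.57, 0.82],[0.82, 0.57]] @ diag([2.2774308509104206, 1.6554179893070617]) @ [[1.0, -0.03], [0.03, 1.00]]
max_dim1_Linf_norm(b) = 1.89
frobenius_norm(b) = 2.82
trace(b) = -0.37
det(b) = -3.77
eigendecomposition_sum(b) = [[-1.66, 0.76], [1.03, -0.47]] + [[0.39, 0.63], [0.86, 1.37]]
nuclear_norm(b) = 3.93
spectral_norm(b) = 2.28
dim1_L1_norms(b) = [2.66, 2.79]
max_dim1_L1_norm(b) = 2.79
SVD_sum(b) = [[-1.31, 0.03], [1.87, -0.05]] + [[0.04,1.36],[0.02,0.95]]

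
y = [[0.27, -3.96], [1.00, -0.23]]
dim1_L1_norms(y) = [4.23, 1.23]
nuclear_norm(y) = 4.96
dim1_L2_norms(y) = [3.97, 1.03]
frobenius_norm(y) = 4.10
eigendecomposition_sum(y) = [[0.14+0.99j, -1.98+0.02j], [(0.5-0.01j), (-0.12+0.99j)]] + [[0.14-0.99j, (-1.98-0.02j)], [(0.5+0.01j), (-0.12-0.99j)]]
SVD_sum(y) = [[0.35,-3.95], [0.03,-0.32]] + [[-0.08, -0.01],[0.97, 0.09]]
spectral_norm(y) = 3.98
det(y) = 3.90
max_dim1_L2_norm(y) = 3.97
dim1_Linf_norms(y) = [3.96, 1.0]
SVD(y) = [[-1.0,-0.08], [-0.08,1.00]] @ diag([3.981046999235871, 0.9791142884643587]) @ [[-0.09, 1.00], [1.0, 0.09]]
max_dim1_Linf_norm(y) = 3.96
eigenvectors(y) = [[(-0.89+0j), (-0.89-0j)],[-0.06+0.45j, -0.06-0.45j]]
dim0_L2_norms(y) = [1.04, 3.97]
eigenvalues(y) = [(0.02+1.97j), (0.02-1.97j)]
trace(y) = 0.04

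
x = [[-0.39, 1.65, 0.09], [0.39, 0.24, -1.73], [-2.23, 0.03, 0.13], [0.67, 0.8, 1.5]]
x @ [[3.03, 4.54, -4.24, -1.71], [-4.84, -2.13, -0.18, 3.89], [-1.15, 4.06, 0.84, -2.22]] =[[-9.27, -4.92, 1.43, 6.89], [2.01, -5.76, -3.15, 4.11], [-7.05, -9.66, 9.56, 3.64], [-3.57, 7.43, -1.72, -1.36]]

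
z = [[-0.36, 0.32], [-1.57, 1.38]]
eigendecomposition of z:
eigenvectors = [[-0.66, -0.23], [-0.75, -0.97]]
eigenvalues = [0.01, 1.01]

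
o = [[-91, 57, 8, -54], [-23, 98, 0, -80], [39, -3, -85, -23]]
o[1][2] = 0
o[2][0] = 39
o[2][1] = -3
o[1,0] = -23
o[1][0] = -23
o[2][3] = -23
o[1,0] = -23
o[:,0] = [-91, -23, 39]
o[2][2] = -85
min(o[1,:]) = -80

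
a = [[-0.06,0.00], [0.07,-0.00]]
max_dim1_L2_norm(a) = 0.07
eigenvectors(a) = [[0.0,0.65], [1.0,-0.76]]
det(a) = 0.00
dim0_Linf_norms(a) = [0.07, 0.0]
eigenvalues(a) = [-0.0, -0.06]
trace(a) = -0.06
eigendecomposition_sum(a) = [[-0.00, -0.0], [-0.0, -0.00]] + [[-0.06,-0.0],[0.07,-0.0]]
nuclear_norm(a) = 0.09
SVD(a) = [[-0.65, 0.76],[0.76, 0.65]] @ diag([0.09219544457292887, -0.0]) @ [[1.00, 0.0], [0.00, 1.0]]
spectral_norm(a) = 0.09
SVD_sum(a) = [[-0.06, 0.0], [0.07, 0.00]] + [[-0.00, -0.0], [-0.0, -0.0]]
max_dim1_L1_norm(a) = 0.07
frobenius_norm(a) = 0.09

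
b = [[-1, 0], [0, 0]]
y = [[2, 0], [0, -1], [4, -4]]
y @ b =[[-2, 0], [0, 0], [-4, 0]]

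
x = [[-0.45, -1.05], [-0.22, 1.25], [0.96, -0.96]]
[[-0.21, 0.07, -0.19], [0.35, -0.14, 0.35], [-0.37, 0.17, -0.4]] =x @ [[-0.13, 0.08, -0.17], [0.26, -0.10, 0.25]]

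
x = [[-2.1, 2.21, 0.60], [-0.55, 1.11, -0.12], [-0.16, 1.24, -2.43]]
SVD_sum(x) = [[-1.66,2.29,-0.49], [-0.71,0.98,-0.21], [-0.87,1.19,-0.26]] + [[-0.38, -0.03, 1.12], [-0.01, -0.0, 0.03], [0.74, 0.07, -2.16]] + [[-0.06, -0.05, -0.02],  [0.17, 0.14, 0.06],  [-0.03, -0.02, -0.01]]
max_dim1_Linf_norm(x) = 2.43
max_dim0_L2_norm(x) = 2.77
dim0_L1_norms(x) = [2.81, 4.56, 3.15]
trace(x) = -3.42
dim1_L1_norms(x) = [4.91, 1.78, 3.83]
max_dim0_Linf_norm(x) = 2.43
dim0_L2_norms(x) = [2.18, 2.77, 2.51]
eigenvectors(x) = [[-0.65, -0.97, -0.71],[-0.71, -0.21, -0.09],[-0.26, -0.11, 0.7]]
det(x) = 2.14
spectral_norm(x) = 3.46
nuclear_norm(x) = 6.28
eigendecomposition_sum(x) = [[-0.13, 0.65, -0.05],[-0.14, 0.72, -0.06],[-0.05, 0.26, -0.02]] + [[-1.86, 2.28, -1.6], [-0.39, 0.48, -0.34], [-0.22, 0.27, -0.19]] + [[-0.11, -0.72, 2.25], [-0.01, -0.09, 0.28], [0.11, 0.71, -2.22]]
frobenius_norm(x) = 4.32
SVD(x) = [[-0.83, 0.46, 0.32],  [-0.35, 0.01, -0.94],  [-0.43, -0.89, 0.15]] @ diag([3.464693426770034, 2.5708924586855515, 0.24002379959137887]) @ [[0.58, -0.8, 0.17], [-0.32, -0.03, 0.95], [-0.75, -0.60, -0.27]]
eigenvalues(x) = [0.56, -1.56, -2.42]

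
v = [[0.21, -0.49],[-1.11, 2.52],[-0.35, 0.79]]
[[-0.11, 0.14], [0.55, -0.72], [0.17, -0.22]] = v @ [[-0.09, 0.10], [0.18, -0.24]]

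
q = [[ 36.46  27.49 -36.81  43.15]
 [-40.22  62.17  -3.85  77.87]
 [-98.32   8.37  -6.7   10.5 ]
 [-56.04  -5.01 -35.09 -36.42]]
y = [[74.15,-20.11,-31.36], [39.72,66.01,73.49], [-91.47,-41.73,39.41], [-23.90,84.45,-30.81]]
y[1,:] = [39.72, 66.01, 73.49]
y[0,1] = -20.11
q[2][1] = 8.37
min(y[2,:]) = -91.47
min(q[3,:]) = -56.04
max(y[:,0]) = 74.15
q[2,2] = -6.7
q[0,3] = 43.15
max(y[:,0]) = 74.15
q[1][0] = -40.22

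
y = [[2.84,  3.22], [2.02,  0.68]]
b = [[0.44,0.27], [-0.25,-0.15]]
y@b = [[0.44, 0.28], [0.72, 0.44]]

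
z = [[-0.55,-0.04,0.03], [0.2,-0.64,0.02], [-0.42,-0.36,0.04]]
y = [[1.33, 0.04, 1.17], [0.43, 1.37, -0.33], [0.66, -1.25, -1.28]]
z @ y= [[-0.73, -0.11, -0.67],[0.0, -0.89, 0.42],[-0.69, -0.56, -0.42]]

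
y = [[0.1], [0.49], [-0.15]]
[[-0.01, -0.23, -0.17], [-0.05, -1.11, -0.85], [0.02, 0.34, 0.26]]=y @ [[-0.1, -2.27, -1.73]]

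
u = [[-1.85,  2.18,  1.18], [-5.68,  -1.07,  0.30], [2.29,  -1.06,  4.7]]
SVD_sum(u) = [[-1.35, 0.05, -0.47], [-4.92, 0.18, -1.73], [3.54, -0.13, 1.25]] + [[-0.45, -0.22, 1.25],[-0.78, -0.39, 2.18],[-1.26, -0.62, 3.5]] + [[-0.05,2.35,0.40], [0.02,-0.86,-0.15], [0.01,-0.31,-0.05]]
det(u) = 78.41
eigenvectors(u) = [[0.09-0.51j, 0.09+0.51j, (0.14+0j)], [(0.83+0j), 0.83-0.00j, -0.08+0.00j], [0.00+0.19j, -0.19j, (0.99+0j)]]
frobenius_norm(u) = 8.46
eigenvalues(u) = [(-1.67+3.54j), (-1.67-3.54j), (5.12+0j)]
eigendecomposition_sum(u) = [[(-1.05+1.56j),  (1.1+0.53j),  (0.24-0.18j)], [-2.77-1.24j,  (-0.54+1.9j),  (0.35+0.34j)], [(0.26-0.62j),  (-0.43-0.11j),  -0.07+0.08j]] + [[-1.05-1.56j,(1.1-0.53j),(0.24+0.18j)],[-2.77+1.24j,-0.54-1.90j,0.35-0.34j],[(0.26+0.62j),-0.43+0.11j,-0.07-0.08j]] + [[(0.25-0j), (-0.03+0j), (0.69+0j)], [(-0.15+0j), (0.02-0j), (-0.4-0j)], [(1.76-0j), (-0.21+0j), 4.85+0.00j]]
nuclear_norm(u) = 13.79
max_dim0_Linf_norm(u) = 5.68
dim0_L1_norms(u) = [9.82, 4.31, 6.18]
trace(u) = 1.78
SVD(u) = [[-0.22, -0.29, 0.93], [-0.79, -0.51, -0.34], [0.57, -0.81, -0.12]] @ diag([6.585347335319572, 4.646450696021962, 2.5624200285348375]) @ [[0.94, -0.03, 0.33], [0.33, 0.17, -0.93], [-0.02, 0.99, 0.17]]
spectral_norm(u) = 6.59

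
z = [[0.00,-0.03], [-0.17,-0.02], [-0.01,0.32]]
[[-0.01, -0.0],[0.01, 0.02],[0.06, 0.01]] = z @ [[-0.06, -0.12], [0.18, 0.04]]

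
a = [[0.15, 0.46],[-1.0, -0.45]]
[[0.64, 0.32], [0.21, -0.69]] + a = [[0.79, 0.78], [-0.79, -1.14]]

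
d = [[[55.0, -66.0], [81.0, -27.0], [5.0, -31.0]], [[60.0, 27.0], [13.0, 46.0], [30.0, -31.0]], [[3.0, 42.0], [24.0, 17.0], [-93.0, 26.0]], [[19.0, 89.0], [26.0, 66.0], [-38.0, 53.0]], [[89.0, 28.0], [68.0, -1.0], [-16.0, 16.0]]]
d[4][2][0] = -16.0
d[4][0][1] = 28.0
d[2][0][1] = 42.0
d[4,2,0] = -16.0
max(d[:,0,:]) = 89.0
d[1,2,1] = -31.0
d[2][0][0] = 3.0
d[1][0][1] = 27.0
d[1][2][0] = 30.0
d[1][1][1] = 46.0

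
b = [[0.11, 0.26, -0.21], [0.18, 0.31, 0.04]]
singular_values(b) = [0.47, 0.19]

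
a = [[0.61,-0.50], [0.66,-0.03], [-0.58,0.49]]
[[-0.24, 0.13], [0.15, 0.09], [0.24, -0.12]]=a @ [[0.26,0.13],[0.79,-0.10]]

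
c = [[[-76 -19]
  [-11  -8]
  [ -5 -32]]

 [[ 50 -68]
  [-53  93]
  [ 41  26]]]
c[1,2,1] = 26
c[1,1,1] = 93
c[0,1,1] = -8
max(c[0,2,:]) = -5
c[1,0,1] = -68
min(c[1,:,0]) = -53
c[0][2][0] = -5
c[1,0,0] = 50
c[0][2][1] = -32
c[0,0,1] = -19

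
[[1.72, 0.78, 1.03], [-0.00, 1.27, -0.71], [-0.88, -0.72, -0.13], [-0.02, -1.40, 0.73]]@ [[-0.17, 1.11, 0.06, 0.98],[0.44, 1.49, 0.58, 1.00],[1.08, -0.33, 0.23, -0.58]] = [[1.16, 2.73, 0.79, 1.87], [-0.21, 2.13, 0.57, 1.68], [-0.31, -2.01, -0.50, -1.51], [0.18, -2.35, -0.65, -1.84]]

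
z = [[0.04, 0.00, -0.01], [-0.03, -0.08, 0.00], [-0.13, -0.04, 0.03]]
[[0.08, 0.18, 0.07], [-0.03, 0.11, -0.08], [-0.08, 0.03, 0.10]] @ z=[[-0.01, -0.02, 0.0], [0.01, -0.01, -0.0], [-0.02, -0.01, 0.00]]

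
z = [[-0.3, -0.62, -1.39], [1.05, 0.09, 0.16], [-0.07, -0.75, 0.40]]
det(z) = 1.306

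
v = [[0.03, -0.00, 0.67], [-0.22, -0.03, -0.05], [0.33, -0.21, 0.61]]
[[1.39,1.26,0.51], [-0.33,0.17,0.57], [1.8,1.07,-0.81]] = v@[[1.16, -1.05, -3.05],[-0.86, -1.14, 1.7],[2.02, 1.93, 0.9]]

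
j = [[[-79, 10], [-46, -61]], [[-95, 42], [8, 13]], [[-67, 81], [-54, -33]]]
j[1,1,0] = 8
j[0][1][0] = -46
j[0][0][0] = -79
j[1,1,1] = 13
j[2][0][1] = 81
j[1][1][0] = 8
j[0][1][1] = -61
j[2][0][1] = 81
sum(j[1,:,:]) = -32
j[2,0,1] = 81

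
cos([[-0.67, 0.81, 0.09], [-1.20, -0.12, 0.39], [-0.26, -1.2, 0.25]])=[[1.28, 0.43, -0.15],  [-0.50, 1.77, 0.04],  [-0.85, 0.16, 1.24]]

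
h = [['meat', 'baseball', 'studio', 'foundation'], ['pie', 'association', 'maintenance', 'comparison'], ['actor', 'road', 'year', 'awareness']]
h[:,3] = ['foundation', 'comparison', 'awareness']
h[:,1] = ['baseball', 'association', 'road']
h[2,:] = ['actor', 'road', 'year', 'awareness']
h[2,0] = 'actor'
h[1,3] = 'comparison'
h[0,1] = 'baseball'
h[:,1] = ['baseball', 'association', 'road']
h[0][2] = 'studio'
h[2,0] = 'actor'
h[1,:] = ['pie', 'association', 'maintenance', 'comparison']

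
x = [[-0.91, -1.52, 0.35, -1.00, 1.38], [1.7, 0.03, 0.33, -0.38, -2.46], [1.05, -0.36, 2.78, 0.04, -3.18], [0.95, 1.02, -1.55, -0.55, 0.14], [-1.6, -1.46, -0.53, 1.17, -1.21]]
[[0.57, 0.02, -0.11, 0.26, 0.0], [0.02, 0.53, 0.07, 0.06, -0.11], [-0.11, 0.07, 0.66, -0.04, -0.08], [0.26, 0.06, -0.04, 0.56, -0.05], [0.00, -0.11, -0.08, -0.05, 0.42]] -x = [[1.48, 1.54, -0.46, 1.26, -1.38], [-1.68, 0.50, -0.26, 0.44, 2.35], [-1.16, 0.43, -2.12, -0.08, 3.10], [-0.69, -0.96, 1.51, 1.11, -0.19], [1.60, 1.35, 0.45, -1.22, 1.63]]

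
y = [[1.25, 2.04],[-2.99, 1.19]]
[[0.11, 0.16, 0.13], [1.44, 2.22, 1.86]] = y @[[-0.37, -0.57, -0.48], [0.28, 0.43, 0.36]]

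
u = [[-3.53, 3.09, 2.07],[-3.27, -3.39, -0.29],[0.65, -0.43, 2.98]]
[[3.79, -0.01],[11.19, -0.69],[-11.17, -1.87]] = u @ [[-3.01, -0.06], [-0.13, 0.31], [-3.11, -0.57]]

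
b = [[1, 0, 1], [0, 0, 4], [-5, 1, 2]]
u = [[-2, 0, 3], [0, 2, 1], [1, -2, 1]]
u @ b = [[-17, 3, 4], [-5, 1, 10], [-4, 1, -5]]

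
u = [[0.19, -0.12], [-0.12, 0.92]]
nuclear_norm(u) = 1.11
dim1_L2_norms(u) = [0.22, 0.93]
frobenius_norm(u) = 0.95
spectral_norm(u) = 0.94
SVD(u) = [[-0.16, 0.99], [0.99, 0.16]] @ diag([0.9392199890687627, 0.17078001093123746]) @ [[-0.16, 0.99], [0.99, 0.16]]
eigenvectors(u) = [[-0.99,  0.16],[-0.16,  -0.99]]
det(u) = 0.16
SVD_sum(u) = [[0.02, -0.15], [-0.15, 0.92]] + [[0.17, 0.03], [0.03, 0.00]]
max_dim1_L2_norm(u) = 0.93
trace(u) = 1.11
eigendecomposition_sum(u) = [[0.17, 0.03], [0.03, 0.00]] + [[0.02,-0.15], [-0.15,0.92]]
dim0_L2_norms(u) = [0.22, 0.93]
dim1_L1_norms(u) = [0.31, 1.04]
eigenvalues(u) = [0.17, 0.94]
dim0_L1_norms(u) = [0.31, 1.04]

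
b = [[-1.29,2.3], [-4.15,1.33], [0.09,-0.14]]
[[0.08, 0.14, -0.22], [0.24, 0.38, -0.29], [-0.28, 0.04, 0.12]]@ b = [[-0.70, 0.40], [-1.91, 1.1], [0.21, -0.61]]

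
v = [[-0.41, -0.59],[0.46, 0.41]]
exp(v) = [[0.55, -0.58], [0.45, 1.35]]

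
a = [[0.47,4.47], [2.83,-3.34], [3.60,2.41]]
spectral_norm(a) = 6.09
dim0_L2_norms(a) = [4.6, 6.08]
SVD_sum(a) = [[0.37, 4.48], [-0.26, -3.08], [0.22, 2.69]] + [[0.1, -0.01], [3.09, -0.26], [3.38, -0.28]]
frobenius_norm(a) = 7.62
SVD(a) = [[0.74, 0.02], [-0.51, 0.67], [0.44, 0.74]] @ diag([6.087298852043719, 4.591208194572232]) @ [[0.08, 1.00], [1.00, -0.08]]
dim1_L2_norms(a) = [4.49, 4.38, 4.33]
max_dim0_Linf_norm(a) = 4.47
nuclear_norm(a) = 10.68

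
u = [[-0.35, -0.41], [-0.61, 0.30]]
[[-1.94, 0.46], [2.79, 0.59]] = u @ [[-1.59, -1.07], [6.08, -0.21]]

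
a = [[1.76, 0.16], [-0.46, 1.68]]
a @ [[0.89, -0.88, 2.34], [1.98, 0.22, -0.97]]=[[1.88, -1.51, 3.96], [2.92, 0.77, -2.71]]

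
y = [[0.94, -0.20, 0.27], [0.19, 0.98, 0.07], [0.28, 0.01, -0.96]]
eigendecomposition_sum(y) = [[(-0.02+0j), (-0+0j), (0.14+0j)],[(-0+0j), -0.00+0.00j, 0.02+0.00j],[(0.14-0j), (0.02-0j), -0.98-0.00j]] + [[(0.48+0.1j),(-0.1+0.48j),0.07+0.02j],  [(0.1-0.49j),(0.49+0.1j),(0.02-0.07j)],  [0.07+0.00j,(-0+0.07j),0.01+0.00j]] + [[(0.48-0.1j), -0.10-0.48j, 0.07-0.02j], [0.10+0.49j, (0.49-0.1j), 0.02+0.07j], [0.07-0.00j, -0.00-0.07j, (0.01-0j)]]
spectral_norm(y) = 1.00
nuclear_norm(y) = 3.00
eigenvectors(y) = [[(0.14+0j), (-0.01+0.7j), (-0.01-0.7j)], [0.02+0.00j, 0.71+0.00j, 0.71-0.00j], [(-0.99+0j), (0.01+0.1j), (0.01-0.1j)]]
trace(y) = 0.96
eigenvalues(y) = [(-1+0j), (0.98+0.2j), (0.98-0.2j)]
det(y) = -1.00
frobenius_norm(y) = 1.73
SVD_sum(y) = [[0.00, -0.02, -0.01],  [-0.05, 0.56, 0.51],  [0.04, -0.48, -0.44]] + [[0.64, 0.23, -0.2], [0.43, 0.16, -0.13], [0.47, 0.17, -0.15]] + [[0.30, -0.42, 0.48], [-0.19, 0.27, -0.31], [-0.23, 0.32, -0.37]]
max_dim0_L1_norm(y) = 1.41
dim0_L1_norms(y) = [1.41, 1.19, 1.3]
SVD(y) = [[0.02, 0.71, -0.71],[-0.76, 0.47, 0.45],[0.66, 0.52, 0.54]] @ diag([1.0024985815960226, 0.9994961221085261, 0.9969975405125036]) @ [[0.06,-0.74,-0.67], [0.90,0.33,-0.28], [-0.43,0.59,-0.68]]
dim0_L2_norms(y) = [1.0, 1.0, 1.0]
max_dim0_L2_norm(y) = 1.0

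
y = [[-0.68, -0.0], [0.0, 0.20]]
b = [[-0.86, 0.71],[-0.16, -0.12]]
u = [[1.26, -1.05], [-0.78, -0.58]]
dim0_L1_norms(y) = [0.68, 0.2]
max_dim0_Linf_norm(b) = 0.86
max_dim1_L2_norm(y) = 0.68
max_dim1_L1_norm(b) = 1.57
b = y @ u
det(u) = -1.55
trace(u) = 0.68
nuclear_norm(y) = 0.88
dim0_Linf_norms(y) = [0.68, 0.2]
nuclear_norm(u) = 2.60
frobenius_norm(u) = 1.91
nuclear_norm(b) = 1.31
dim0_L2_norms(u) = [1.48, 1.2]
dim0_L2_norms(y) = [0.68, 0.2]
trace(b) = -0.98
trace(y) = -0.48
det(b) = 0.22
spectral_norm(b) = 1.12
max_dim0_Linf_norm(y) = 0.68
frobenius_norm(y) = 0.71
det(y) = -0.14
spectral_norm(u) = 1.66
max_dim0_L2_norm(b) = 0.87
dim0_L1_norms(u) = [2.04, 1.63]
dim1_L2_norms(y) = [0.68, 0.2]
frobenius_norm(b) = 1.13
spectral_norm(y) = 0.68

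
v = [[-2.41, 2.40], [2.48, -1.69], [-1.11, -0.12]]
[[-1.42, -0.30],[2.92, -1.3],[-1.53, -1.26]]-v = [[0.99, -2.70], [0.44, 0.39], [-0.42, -1.14]]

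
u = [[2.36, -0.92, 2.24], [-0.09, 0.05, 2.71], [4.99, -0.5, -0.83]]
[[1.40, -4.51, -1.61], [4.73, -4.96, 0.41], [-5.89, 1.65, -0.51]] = u@[[-0.85,0.09,0.16], [0.46,0.65,2.43], [1.71,-1.84,0.11]]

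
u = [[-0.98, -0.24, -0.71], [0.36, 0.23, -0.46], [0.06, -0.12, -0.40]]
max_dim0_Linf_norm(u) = 0.98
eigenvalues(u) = [(0.28+0j), (-0.72+0.2j), (-0.72-0.2j)]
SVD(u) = [[-0.98, 0.04, -0.17], [0.04, -0.88, -0.47], [-0.17, -0.47, 0.87]] @ diag([1.2531984225008084, 0.7013346743760492, 0.17839111065108557]) @ [[0.77, 0.21, 0.60], [-0.56, -0.23, 0.80], [0.31, -0.95, -0.06]]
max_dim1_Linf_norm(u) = 0.98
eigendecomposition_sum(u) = [[(-0.01+0j), (-0.02+0j), (0.02+0j)], [0.06-0.00j, (0.25-0j), (-0.23+0j)], [(-0.01+0j), -0.05+0.00j, 0.04+0.00j]] + [[-0.49-0.33j, -0.11-0.28j, -0.36-1.39j], [(0.15+0.25j), (-0.01+0.15j), (-0.12+0.69j)], [0.04+0.18j, (-0.04+0.09j), -0.22+0.39j]] + [[(-0.49+0.33j), -0.11+0.28j, (-0.36+1.39j)], [(0.15-0.25j), (-0.01-0.15j), (-0.12-0.69j)], [0.04-0.18j, -0.04-0.09j, -0.22-0.39j]]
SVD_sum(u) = [[-0.95, -0.26, -0.74], [0.04, 0.01, 0.03], [-0.17, -0.05, -0.13]] + [[-0.02,  -0.01,  0.03], [0.34,  0.14,  -0.50], [0.18,  0.07,  -0.26]] + [[-0.01, 0.03, 0.0], [-0.03, 0.08, 0.0], [0.05, -0.15, -0.01]]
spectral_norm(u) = 1.25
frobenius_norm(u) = 1.45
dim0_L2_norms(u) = [1.05, 0.35, 0.94]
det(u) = 0.16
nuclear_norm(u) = 2.13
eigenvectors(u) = [[(0.09+0j),-0.87+0.00j,-0.87-0.00j],[(-0.98+0j),0.39+0.17j,0.39-0.17j],[(0.18+0j),(0.19+0.19j),(0.19-0.19j)]]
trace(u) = -1.15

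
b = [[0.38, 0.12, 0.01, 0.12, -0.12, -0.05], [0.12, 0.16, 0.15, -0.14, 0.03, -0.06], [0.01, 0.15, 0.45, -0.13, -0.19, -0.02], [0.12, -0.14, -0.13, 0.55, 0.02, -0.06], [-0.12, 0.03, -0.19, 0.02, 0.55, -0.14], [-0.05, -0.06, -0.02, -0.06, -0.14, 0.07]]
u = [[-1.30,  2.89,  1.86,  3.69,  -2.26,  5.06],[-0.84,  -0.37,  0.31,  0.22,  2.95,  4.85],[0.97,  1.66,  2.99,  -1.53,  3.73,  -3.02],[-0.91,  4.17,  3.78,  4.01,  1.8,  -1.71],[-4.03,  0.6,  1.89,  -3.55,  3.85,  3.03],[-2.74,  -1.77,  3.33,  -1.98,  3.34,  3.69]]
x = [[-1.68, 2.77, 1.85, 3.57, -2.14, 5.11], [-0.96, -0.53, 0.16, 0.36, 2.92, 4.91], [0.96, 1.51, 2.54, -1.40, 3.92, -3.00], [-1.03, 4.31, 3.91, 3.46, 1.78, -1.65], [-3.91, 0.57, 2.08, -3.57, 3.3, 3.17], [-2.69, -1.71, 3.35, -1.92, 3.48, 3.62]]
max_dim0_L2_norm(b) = 0.61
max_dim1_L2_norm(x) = 7.57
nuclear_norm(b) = 2.17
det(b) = -0.00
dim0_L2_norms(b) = [0.44, 0.29, 0.53, 0.6, 0.61, 0.19]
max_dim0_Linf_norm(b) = 0.55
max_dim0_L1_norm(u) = 21.36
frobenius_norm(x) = 16.85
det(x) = -6231.23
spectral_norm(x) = 11.25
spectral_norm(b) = 0.79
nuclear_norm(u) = 35.28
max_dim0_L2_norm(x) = 9.22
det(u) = -9067.63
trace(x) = 10.71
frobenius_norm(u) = 17.06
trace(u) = 12.87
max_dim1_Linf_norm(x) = 5.11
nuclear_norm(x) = 34.51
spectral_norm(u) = 11.26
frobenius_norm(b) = 1.15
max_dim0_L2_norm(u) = 9.16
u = b + x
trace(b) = 2.16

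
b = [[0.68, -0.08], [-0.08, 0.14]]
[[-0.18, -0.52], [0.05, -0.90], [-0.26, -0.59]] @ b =[[-0.08,-0.06], [0.11,-0.13], [-0.13,-0.06]]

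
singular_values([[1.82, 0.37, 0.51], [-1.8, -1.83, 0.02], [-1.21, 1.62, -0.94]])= [3.07, 2.42, 0.02]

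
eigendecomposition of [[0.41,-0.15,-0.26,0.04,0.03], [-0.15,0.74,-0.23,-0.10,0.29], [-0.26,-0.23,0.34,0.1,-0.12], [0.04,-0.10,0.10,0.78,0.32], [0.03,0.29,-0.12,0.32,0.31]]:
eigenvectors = [[0.53,0.28,0.80,0.09,-0.02], [0.47,-0.11,-0.22,-0.32,0.78], [0.53,0.51,-0.56,0.18,-0.33], [0.15,-0.39,-0.05,0.88,0.21], [-0.44,0.70,0.03,0.27,0.49]]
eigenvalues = [0.0, 0.01, 0.63, 0.94, 0.99]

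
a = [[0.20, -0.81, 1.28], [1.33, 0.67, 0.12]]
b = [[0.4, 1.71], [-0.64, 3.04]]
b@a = [[2.35, 0.82, 0.72], [3.92, 2.56, -0.45]]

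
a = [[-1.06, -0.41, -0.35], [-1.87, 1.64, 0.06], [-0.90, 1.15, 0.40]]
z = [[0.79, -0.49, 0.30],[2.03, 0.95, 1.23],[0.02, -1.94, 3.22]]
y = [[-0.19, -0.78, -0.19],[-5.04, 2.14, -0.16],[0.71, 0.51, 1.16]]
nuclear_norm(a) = 4.27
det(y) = -4.18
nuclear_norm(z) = 7.01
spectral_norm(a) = 2.93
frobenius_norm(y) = 5.73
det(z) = 6.31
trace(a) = 0.98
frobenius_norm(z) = 4.65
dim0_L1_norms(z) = [2.84, 3.38, 4.75]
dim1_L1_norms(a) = [1.82, 3.57, 2.45]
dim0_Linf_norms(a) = [1.87, 1.64, 0.4]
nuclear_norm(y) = 7.51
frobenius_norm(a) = 3.15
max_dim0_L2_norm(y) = 5.09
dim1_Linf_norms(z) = [0.79, 2.03, 3.22]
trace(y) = 3.11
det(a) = -0.67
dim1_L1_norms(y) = [1.16, 7.34, 2.38]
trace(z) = 4.96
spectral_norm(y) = 5.50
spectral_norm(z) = 3.88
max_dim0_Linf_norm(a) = 1.87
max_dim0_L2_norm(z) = 3.46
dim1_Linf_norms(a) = [1.06, 1.87, 1.15]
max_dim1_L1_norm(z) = 5.18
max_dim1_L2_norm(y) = 5.48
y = z @ a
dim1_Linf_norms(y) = [0.78, 5.04, 1.16]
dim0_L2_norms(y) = [5.09, 2.33, 1.19]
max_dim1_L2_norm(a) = 2.49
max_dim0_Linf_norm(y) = 5.04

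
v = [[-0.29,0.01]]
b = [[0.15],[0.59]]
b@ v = [[-0.04, 0.0], [-0.17, 0.01]]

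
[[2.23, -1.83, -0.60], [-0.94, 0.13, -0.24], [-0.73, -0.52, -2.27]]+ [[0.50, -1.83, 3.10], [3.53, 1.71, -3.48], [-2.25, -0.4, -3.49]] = [[2.73, -3.66, 2.5], [2.59, 1.84, -3.72], [-2.98, -0.92, -5.76]]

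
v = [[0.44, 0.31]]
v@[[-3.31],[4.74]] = [[0.01]]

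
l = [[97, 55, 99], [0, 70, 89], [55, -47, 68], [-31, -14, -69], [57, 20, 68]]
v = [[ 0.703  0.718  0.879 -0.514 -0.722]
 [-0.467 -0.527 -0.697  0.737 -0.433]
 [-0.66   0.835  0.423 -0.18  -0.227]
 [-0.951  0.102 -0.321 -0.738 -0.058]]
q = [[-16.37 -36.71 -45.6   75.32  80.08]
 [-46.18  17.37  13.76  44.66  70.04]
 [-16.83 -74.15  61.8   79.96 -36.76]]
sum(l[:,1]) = 84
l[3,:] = [-31, -14, -69]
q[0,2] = -45.6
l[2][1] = -47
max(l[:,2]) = 99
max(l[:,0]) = 97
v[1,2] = -0.697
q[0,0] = -16.37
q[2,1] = -74.15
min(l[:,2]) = -69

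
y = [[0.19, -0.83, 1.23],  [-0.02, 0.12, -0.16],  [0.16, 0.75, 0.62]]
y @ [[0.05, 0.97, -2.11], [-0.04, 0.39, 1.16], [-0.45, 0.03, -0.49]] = [[-0.51, -0.1, -1.97], [0.07, 0.02, 0.26], [-0.3, 0.47, 0.23]]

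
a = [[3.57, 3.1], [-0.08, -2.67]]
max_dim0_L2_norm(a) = 4.09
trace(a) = 0.90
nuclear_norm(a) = 6.93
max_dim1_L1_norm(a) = 6.67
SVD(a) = [[-0.91, 0.41], [0.41, 0.91]] @ diag([5.118646600487084, 1.8137411555461853]) @ [[-0.64, -0.77],  [0.77, -0.64]]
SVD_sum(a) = [[3.00,3.58], [-1.35,-1.61]] + [[0.57, -0.48], [1.27, -1.06]]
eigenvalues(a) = [3.53, -2.63]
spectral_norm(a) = 5.12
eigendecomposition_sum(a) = [[3.55, 1.78], [-0.05, -0.02]] + [[0.02, 1.32], [-0.03, -2.65]]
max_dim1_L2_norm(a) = 4.73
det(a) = -9.28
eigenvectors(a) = [[1.0,-0.45], [-0.01,0.89]]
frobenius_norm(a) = 5.43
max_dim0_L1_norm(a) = 5.77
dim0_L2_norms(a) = [3.57, 4.09]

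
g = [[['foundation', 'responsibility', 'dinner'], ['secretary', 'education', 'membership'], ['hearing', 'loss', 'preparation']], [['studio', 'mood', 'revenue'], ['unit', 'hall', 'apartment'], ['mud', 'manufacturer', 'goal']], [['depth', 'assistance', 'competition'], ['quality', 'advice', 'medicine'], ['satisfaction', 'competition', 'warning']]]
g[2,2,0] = 'satisfaction'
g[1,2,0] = 'mud'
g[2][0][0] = 'depth'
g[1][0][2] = 'revenue'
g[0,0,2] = 'dinner'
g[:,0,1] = ['responsibility', 'mood', 'assistance']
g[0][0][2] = 'dinner'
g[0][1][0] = 'secretary'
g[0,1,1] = 'education'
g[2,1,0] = 'quality'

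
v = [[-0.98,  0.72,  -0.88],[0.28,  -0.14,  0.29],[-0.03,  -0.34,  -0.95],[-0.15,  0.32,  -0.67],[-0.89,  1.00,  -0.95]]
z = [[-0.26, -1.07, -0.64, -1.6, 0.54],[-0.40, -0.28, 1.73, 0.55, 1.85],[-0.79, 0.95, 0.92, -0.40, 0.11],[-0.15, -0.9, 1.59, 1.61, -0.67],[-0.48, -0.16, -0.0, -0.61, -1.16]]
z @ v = [[-0.27, 0.21, 1.09], [-1.47, 1.19, -3.50], [0.97, -1.03, 0.26], [0.20, -0.68, -2.08], [1.55, -1.68, 1.89]]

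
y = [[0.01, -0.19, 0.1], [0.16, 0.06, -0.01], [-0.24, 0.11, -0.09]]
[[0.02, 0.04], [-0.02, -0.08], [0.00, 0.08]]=y@[[-0.06, -0.39],[-0.16, -0.36],[-0.05, -0.28]]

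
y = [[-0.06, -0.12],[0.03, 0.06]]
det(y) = 0.000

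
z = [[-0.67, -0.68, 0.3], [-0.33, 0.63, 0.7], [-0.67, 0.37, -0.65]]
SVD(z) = [[-0.29, -0.87, -0.40], [-0.0, -0.42, 0.91], [-0.96, 0.26, 0.12]] @ diag([1.004483988331771, 1.0009544551663714, 0.9972472591427319]) @ [[0.83, -0.16, 0.53], [0.55, 0.42, -0.72], [-0.11, 0.89, 0.44]]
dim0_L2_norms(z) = [1.0, 1.0, 1.0]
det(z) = 1.00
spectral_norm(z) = 1.00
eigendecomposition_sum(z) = [[0.09+0.00j, -0.27-0.00j, -0.10+0.00j], [-0.27+0.00j, (0.8+0j), (0.29-0j)], [-0.10+0.00j, (0.29+0j), 0.11-0.00j]] + [[-0.38+0.25j, (-0.2-0.06j), 0.20+0.40j], [-0.03+0.21j, -0.08+0.05j, (0.21+0.05j)], [(-0.29-0.35j), (0.04-0.21j), -0.38+0.24j]] + [[-0.38-0.25j, -0.20+0.06j, 0.20-0.40j], [(-0.03-0.21j), (-0.08-0.05j), 0.21-0.05j], [(-0.29+0.35j), 0.04+0.21j, -0.38-0.24j]]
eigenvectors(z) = [[0.31+0.00j, (-0.67+0j), (-0.67-0j)], [(-0.89+0j), (-0.2+0.24j), (-0.2-0.24j)], [-0.33+0.00j, -0.07-0.67j, -0.07+0.67j]]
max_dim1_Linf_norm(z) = 0.7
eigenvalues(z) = [(1+0j), (-0.84+0.54j), (-0.84-0.54j)]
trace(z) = -0.69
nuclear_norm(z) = 3.00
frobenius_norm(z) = 1.73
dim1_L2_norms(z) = [1.0, 1.0, 1.0]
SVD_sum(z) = [[-0.24, 0.05, -0.15], [-0.0, 0.00, -0.0], [-0.80, 0.15, -0.51]] + [[-0.48, -0.37, 0.63], [-0.23, -0.18, 0.30], [0.14, 0.11, -0.19]] + [[0.04, -0.36, -0.18], [-0.10, 0.81, 0.40], [-0.01, 0.11, 0.05]]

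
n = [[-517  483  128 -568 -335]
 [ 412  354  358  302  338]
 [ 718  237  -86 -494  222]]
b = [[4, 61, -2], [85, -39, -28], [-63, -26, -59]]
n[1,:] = [412, 354, 358, 302, 338]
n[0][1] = 483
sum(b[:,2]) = -89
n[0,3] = -568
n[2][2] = -86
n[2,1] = 237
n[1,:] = [412, 354, 358, 302, 338]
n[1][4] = 338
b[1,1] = -39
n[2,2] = -86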